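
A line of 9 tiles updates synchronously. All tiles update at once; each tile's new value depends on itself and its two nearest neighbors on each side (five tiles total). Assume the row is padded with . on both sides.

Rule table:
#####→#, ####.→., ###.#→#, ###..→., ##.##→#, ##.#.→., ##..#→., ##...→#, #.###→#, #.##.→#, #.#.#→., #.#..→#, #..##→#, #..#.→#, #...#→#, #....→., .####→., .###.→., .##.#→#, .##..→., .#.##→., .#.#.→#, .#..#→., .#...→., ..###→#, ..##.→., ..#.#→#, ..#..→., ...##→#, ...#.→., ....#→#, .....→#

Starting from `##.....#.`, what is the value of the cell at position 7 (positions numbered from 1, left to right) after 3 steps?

..#.##...
#.#.#.#.#
##.#.#.##
position 7 holds .

.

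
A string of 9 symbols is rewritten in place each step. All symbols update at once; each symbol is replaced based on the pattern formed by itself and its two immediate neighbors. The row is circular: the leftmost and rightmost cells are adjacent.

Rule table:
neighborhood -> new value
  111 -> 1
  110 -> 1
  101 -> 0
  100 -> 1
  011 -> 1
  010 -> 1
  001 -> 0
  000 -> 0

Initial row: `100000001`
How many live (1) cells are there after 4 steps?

110000001
111000001
111100001
111110001
count of 1: 6

6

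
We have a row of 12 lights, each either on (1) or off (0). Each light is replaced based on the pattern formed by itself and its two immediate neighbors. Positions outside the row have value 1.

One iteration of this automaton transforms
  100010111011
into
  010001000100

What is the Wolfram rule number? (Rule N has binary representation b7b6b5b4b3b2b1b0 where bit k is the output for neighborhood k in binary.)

48

position 7: 111 → 0  (bit 7 = 0)
position 0: 110 → 0  (bit 6 = 0)
position 5: 101 → 1  (bit 5 = 1)
position 1: 100 → 1  (bit 4 = 1)
position 6: 011 → 0  (bit 3 = 0)
position 4: 010 → 0  (bit 2 = 0)
position 3: 001 → 0  (bit 1 = 0)
position 2: 000 → 0  (bit 0 = 0)
bits b7..b0 = 00110000 = 48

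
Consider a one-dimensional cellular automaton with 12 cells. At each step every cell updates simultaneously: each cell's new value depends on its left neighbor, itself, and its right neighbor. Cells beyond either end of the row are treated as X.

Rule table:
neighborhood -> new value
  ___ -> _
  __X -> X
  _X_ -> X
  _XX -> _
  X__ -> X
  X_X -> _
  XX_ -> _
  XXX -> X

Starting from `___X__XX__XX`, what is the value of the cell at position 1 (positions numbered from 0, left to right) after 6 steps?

X_XXXX__XX_X
___XX_XX____
X_X_____X__X
__XX___XXXX_
XX__X_X_XX__
X_XXX_X___XX
position 1 holds _

_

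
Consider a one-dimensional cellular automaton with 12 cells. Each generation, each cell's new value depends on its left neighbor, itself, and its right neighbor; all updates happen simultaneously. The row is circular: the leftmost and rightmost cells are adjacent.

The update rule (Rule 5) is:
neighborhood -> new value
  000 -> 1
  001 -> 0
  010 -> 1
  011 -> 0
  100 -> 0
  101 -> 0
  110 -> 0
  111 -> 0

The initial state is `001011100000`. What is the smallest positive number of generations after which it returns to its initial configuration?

generation 1: 101000001111
generation 2: 001011100000

2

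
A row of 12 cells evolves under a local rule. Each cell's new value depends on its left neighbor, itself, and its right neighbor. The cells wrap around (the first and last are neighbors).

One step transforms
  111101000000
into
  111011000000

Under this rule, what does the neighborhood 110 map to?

At position 3 the neighborhood is 110; the next row has 0 there.

0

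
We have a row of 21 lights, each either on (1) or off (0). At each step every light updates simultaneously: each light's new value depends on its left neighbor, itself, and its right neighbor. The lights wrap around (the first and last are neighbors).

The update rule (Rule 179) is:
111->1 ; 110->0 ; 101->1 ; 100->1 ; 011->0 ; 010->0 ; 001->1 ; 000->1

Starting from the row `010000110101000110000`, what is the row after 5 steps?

101001001010101001010

101111001010111001111
010110110101010110111
101001001010101001010
010110110101010110101
101001001010101001010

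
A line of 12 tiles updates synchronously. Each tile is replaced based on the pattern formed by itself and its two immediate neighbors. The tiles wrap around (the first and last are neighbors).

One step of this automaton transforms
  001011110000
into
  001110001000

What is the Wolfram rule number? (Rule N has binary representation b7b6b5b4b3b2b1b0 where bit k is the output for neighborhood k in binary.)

60

position 5: 111 → 0  (bit 7 = 0)
position 7: 110 → 0  (bit 6 = 0)
position 3: 101 → 1  (bit 5 = 1)
position 8: 100 → 1  (bit 4 = 1)
position 4: 011 → 1  (bit 3 = 1)
position 2: 010 → 1  (bit 2 = 1)
position 1: 001 → 0  (bit 1 = 0)
position 0: 000 → 0  (bit 0 = 0)
bits b7..b0 = 00111100 = 60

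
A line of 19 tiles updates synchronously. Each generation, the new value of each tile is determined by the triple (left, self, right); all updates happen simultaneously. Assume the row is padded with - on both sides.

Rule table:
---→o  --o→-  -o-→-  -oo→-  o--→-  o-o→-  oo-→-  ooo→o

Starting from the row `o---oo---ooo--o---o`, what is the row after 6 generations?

o---oooooo--oooo--o

generation 1: --o----o--o-----o--
generation 2: o---oo------ooo---o
generation 3: --o----oooo--o--o--
generation 4: o---oo--oo--------o
generation 5: --o--------oooooo--
generation 6: o---oooooo--oooo--o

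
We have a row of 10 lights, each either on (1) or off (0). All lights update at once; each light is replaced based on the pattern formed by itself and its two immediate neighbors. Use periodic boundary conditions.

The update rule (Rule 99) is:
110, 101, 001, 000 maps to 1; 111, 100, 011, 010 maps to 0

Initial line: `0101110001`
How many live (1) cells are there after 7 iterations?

5

iteration 1: 1010010110
iteration 2: 0100101011
iteration 3: 1001010101
iteration 4: 1010101010
iteration 5: 0101010101
iteration 6: 1010101010  (repeats iteration 4; period 2)
iteration 7: 0101010101
count of 1: 5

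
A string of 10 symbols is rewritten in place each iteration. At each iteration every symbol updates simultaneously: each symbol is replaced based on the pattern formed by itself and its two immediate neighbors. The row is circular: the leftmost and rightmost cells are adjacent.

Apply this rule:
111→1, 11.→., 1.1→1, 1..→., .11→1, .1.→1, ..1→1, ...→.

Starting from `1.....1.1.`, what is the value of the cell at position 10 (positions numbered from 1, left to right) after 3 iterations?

.

1....11111
....111111
...111111.
position 10 holds .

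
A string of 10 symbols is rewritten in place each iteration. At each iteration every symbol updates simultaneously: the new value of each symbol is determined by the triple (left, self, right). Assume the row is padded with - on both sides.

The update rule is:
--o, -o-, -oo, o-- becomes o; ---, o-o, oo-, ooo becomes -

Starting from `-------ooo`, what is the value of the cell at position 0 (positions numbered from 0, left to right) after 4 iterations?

iteration 1: ------oo--
iteration 2: -----oo-o-
iteration 3: ----oo--oo
iteration 4: ---oo-ooo-
position 0 holds -

-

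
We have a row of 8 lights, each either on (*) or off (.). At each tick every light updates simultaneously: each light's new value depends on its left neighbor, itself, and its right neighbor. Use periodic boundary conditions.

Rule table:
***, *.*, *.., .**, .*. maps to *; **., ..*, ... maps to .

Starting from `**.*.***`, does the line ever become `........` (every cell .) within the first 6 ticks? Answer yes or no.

*.******
.*******
*******.
******.*
*****.**
****.***
tick 6 is ****.***, still not uniform .

no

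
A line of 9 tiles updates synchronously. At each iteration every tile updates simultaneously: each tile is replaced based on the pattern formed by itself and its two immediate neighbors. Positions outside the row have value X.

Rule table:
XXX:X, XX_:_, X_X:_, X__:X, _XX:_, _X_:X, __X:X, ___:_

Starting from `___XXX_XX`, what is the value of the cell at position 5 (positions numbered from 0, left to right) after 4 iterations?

_

iteration 1: X_X_X___X
iteration 2: __X_XX_X_
iteration 3: XXX____X_
iteration 4: XX_X__XX_
position 5 holds _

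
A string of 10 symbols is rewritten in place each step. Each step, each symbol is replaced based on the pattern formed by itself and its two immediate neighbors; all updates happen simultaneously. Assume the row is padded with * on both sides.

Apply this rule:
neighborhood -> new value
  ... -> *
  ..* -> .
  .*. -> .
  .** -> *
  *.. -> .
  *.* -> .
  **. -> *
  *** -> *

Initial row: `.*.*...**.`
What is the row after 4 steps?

.***...**.

.....*.**.
.***...**.
.***.*.**.
.***...**.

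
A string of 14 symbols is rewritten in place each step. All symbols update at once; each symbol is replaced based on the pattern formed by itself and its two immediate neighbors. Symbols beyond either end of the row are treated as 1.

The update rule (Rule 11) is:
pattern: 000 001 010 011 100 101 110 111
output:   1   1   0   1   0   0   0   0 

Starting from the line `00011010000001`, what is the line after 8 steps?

01000111000111

01110000111111
01000111100000
00011100001111
01110001111000
01000111000011
00011100011110
01110001110000
01000111000111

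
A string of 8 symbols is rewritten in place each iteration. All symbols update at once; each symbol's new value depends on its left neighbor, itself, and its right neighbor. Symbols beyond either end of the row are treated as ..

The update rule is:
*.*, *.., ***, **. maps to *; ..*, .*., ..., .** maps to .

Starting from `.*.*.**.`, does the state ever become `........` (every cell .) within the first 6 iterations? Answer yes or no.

iteration 1: ..*.*.**
iteration 2: ...*.*.*
iteration 3: ....*.*.
iteration 4: .....*.*
iteration 5: ......*.
iteration 6: .......*
iteration 6 is .......*, still not uniform .

no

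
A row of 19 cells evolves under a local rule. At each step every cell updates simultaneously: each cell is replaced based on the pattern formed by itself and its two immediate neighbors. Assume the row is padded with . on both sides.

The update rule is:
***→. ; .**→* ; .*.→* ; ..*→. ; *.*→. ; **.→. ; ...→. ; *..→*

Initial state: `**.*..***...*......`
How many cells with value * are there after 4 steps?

step 1: *..**.*..*..**.....
step 2: **.*..**.**.*.*....
step 3: *..**.*..*..*.**...
step 4: **.*..**.**.*.*.*..
count of *: 10

10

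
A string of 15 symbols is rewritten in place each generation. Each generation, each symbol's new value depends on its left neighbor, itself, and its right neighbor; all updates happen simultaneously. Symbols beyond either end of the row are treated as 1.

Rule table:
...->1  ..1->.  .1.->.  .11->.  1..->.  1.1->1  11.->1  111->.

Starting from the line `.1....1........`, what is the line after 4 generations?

11.........1.1.

generation 1: 1..11...111111.
generation 2: 1...1.1......11
generation 3: 1.1..1..1111...
generation 4: 11.........1.1.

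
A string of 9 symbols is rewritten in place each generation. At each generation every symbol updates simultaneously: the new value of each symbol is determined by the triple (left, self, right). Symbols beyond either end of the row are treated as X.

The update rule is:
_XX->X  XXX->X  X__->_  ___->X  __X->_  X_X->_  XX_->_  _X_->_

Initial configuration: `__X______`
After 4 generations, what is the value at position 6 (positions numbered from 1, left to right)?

_

____XXXX_
_XX_XXX__
_X__XX___
____X__X_
position 6 holds _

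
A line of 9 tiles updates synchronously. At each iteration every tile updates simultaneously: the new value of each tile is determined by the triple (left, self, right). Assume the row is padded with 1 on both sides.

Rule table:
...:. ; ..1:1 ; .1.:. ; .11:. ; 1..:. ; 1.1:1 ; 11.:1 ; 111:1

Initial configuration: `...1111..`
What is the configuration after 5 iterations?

..1.111.1
.1.1.111.
1.1.1.111
11.1.1.11
111.1.1.1

111.1.1.1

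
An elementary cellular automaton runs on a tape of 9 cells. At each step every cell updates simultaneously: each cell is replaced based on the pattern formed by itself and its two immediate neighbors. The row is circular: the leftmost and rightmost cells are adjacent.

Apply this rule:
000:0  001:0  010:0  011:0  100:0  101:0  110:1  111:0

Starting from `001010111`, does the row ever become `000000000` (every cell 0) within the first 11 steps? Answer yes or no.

000000001
000000000
all cells are 0 at step 2

yes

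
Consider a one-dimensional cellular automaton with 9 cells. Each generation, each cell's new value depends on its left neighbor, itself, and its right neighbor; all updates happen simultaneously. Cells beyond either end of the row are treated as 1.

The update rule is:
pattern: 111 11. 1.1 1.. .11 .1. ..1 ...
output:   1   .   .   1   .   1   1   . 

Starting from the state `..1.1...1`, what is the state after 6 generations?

111.11.1.
11.....1.
1.1...11.
..11.1...
11...11.1
1.1.1....

1.1.1....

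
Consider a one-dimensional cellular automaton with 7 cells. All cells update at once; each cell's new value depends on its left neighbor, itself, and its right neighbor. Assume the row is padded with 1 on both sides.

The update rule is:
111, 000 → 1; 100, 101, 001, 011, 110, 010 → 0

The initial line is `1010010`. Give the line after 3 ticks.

0000000
0111110
0011100

0011100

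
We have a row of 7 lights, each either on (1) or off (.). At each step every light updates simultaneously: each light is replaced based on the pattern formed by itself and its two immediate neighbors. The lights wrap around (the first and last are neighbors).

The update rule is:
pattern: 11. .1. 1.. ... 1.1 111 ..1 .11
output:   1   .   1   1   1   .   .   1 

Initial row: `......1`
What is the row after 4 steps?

step 1: 11111..
step 2: 1...11.
step 3: .11.111
step 4: 11111.1

11111.1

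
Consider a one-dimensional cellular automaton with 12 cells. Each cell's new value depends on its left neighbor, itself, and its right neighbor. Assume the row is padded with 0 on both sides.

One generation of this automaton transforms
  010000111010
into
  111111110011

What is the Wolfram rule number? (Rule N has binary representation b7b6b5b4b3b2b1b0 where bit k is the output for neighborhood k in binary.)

159

position 7: 111 → 1  (bit 7 = 1)
position 8: 110 → 0  (bit 6 = 0)
position 9: 101 → 0  (bit 5 = 0)
position 2: 100 → 1  (bit 4 = 1)
position 6: 011 → 1  (bit 3 = 1)
position 1: 010 → 1  (bit 2 = 1)
position 0: 001 → 1  (bit 1 = 1)
position 3: 000 → 1  (bit 0 = 1)
bits b7..b0 = 10011111 = 159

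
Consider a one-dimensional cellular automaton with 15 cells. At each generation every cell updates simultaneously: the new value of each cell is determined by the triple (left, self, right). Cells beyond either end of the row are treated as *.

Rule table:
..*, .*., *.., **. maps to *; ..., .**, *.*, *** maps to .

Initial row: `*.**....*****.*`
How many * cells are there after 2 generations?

generation 1: *..**..*....*..
generation 2: ***.*****..****
count of *: 12

12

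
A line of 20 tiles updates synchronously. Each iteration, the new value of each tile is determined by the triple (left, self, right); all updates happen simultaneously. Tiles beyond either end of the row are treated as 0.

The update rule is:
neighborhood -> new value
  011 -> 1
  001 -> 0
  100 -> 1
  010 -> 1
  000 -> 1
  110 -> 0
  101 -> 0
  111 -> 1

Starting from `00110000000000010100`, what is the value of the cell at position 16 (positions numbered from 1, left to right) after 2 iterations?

iteration 1: 10101111111111010111
iteration 2: 10101111111110010110
position 16 holds 1

1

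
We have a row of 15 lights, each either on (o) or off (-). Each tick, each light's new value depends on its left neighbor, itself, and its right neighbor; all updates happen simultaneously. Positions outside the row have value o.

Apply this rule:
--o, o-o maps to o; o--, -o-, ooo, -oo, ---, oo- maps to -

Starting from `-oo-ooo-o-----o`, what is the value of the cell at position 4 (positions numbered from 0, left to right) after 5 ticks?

tick 1: o--o---o-----o-
tick 2: --o---o-----o-o
tick 3: -o---o-----o-o-
tick 4: o---o-----o-o-o
tick 5: ---o-----o-o-o-
position 4 holds -

-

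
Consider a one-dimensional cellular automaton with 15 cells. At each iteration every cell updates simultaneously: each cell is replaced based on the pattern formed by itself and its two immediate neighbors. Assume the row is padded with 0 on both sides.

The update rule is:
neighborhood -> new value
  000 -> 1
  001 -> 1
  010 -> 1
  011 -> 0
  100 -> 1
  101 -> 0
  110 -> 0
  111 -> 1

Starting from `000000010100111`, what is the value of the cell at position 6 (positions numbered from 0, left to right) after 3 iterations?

iteration 1: 111111110111010
iteration 2: 011111100010011
iteration 3: 101111011111100
position 6 holds 0

0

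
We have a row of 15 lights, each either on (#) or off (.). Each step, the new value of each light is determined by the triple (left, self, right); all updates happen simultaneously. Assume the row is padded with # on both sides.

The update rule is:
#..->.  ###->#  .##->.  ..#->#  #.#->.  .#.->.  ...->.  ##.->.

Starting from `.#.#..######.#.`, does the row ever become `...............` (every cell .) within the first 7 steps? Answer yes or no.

no

.....#.####....
....#...##....#
...#...#.....#.
..#...#.....#..
.#...#.....#..#
....#.....#..#.
...#.....#..#..
step 7 is ...#.....#..#.., still not uniform .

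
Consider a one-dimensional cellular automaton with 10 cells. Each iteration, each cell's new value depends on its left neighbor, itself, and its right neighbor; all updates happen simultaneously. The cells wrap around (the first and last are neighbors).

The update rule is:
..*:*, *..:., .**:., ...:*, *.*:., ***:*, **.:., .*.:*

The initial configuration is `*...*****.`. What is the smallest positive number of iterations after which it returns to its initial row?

15

*.**.***..
*.....*..*
..*****.*.
**.***..*.
....*..**.
*****.*...
.***..*.**
..*..**...
***.*...**
**..*.**.*
*..**.....
*.*...****
..*.**.***
.**.....*.
*...*****.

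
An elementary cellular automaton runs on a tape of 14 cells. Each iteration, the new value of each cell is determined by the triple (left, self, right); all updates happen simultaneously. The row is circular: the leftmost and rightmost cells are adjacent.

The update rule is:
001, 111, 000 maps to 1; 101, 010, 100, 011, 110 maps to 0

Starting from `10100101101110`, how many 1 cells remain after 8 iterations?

4

00001000000100
11110011111001
11100101110010
01001000100100
10010011001001
00100100010010
11001001100100
00010010001001
count of 1: 4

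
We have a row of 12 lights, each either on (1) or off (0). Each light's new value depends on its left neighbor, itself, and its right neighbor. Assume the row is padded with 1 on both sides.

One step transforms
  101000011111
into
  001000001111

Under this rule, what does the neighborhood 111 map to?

At position 8 the neighborhood is 111; the next row has 1 there.

1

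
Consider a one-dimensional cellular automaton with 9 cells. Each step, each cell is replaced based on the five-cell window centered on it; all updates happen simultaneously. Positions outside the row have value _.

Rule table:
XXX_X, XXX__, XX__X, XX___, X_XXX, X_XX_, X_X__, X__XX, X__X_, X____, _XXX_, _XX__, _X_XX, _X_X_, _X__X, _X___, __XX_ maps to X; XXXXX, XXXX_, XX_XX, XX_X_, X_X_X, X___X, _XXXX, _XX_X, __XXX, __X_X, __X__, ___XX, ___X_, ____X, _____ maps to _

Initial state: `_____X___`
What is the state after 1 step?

______XX_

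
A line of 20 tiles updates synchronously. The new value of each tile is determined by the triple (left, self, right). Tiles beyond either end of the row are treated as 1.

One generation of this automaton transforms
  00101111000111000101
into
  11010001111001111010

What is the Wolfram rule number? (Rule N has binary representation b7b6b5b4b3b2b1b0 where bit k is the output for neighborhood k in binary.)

position 5: 111 → 0  (bit 7 = 0)
position 7: 110 → 1  (bit 6 = 1)
position 3: 101 → 1  (bit 5 = 1)
position 0: 100 → 1  (bit 4 = 1)
position 4: 011 → 0  (bit 3 = 0)
position 2: 010 → 0  (bit 2 = 0)
position 1: 001 → 1  (bit 1 = 1)
position 9: 000 → 1  (bit 0 = 1)
bits b7..b0 = 01110011 = 115

115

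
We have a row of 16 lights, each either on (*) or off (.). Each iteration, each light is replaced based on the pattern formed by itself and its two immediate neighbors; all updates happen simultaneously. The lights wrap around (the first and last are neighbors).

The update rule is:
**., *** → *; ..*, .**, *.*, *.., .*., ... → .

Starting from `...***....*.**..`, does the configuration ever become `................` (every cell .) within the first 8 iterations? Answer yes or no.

....**.......*..
.....*..........
................
all cells are . at iteration 3

yes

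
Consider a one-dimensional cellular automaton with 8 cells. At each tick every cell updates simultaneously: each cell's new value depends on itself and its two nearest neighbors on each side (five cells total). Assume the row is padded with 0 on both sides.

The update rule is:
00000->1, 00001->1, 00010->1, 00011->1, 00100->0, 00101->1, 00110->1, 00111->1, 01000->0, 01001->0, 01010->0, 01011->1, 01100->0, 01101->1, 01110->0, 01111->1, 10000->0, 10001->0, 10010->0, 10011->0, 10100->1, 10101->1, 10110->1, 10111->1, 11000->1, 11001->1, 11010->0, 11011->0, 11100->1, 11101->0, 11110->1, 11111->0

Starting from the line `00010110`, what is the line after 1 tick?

11111101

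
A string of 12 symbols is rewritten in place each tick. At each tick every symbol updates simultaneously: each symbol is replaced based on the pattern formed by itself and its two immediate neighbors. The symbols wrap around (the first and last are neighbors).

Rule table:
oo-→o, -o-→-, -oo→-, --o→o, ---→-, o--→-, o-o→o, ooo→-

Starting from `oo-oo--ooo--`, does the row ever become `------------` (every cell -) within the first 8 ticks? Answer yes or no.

no

tick 1: -oo-o-o--o-o
tick 2: o-oo-o--o-o-
tick 3: -o-oo--o-o-o
tick 4: o-o-o-o-o-o-
tick 5: -o-o-o-o-o-o
tick 6: o-o-o-o-o-o-  (repeats tick 4; period 2)
tick 8: o-o-o-o-o-o-
tick 8 is o-o-o-o-o-o-, still not uniform -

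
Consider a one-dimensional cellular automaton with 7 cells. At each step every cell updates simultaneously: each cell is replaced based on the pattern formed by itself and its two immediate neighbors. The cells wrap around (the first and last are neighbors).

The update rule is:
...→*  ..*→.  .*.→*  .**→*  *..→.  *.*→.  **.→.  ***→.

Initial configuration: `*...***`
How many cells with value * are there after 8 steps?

..*.*..
*.*.*.*
..*.*.*
..*.*.*  (fixed point — unchanged through step 8)
count of *: 3

3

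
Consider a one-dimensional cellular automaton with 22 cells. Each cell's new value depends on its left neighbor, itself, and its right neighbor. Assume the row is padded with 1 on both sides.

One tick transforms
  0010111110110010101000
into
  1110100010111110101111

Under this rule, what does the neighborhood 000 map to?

At position 20 the neighborhood is 000; the next row has 1 there.

1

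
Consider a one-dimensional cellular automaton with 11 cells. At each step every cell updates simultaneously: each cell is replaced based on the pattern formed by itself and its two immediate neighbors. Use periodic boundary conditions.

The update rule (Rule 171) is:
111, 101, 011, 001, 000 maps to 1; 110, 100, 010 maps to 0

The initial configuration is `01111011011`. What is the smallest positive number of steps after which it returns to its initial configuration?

11110110110
11101101101
11011011011
10110110111
01101101111
11011011110
10110111101
01101111011
11011110110
10111101101
01111011011

11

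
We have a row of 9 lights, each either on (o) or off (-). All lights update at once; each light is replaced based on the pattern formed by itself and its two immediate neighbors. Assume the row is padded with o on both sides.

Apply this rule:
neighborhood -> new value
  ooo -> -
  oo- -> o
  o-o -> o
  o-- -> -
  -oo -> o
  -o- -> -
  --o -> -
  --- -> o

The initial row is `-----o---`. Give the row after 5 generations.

-ooo---o-
oo-o-o--o
-oo-o---o
oooo--o-o
---o---oo

---o---oo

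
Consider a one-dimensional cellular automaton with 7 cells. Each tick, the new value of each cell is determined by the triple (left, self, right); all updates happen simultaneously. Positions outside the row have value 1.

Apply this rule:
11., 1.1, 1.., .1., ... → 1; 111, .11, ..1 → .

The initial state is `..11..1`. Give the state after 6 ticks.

1..11..
11..11.
.11..11
1.11...
11.111.
.11..11

.11..11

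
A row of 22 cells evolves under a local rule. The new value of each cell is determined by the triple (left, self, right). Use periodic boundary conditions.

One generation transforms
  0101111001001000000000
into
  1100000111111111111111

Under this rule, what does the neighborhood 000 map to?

At position 14 the neighborhood is 000; the next row has 1 there.

1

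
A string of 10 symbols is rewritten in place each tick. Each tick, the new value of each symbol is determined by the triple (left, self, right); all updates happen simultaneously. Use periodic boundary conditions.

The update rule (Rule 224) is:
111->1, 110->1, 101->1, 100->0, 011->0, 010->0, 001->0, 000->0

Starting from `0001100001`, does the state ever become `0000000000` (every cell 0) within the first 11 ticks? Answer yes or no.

yes

tick 1: 0000100000
tick 2: 0000000000
all cells are 0 at tick 2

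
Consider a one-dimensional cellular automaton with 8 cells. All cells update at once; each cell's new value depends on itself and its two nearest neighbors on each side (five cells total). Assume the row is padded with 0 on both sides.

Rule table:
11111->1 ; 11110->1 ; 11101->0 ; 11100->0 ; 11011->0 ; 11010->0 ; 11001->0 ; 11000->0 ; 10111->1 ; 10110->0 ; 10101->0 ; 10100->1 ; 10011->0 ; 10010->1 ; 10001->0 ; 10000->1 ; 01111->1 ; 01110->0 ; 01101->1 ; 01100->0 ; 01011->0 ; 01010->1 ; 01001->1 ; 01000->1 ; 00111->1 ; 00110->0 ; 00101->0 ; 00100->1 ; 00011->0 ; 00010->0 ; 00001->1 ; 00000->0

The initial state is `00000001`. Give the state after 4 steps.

00000010

00000101
00010011
01011000
00000010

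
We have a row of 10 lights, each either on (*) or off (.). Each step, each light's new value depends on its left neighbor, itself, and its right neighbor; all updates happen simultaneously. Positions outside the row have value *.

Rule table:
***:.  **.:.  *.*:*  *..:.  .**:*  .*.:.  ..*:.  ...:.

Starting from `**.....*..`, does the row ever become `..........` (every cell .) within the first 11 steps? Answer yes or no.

..........
all cells are . at step 1

yes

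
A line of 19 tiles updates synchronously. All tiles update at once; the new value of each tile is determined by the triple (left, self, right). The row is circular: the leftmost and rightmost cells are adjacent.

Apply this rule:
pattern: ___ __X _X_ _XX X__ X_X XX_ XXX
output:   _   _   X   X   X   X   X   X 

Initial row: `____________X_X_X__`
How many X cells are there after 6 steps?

11

____________XXXXXX_
____________XXXXXXX
X___________XXXXXXX
XX__________XXXXXXX
XXX_________XXXXXXX
XXXX________XXXXXXX
count of X: 11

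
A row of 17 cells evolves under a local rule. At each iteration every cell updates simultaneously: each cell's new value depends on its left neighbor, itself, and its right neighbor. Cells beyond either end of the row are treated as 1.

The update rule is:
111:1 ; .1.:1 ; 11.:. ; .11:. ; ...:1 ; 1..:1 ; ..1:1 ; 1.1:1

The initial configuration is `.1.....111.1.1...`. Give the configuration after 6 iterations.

1111111.1.1111111
111111.111.111111
11111.1.1.1.11111
1111.1111111.1111
111.1.11111.1.111
11.111.111.111.11

11.111.111.111.11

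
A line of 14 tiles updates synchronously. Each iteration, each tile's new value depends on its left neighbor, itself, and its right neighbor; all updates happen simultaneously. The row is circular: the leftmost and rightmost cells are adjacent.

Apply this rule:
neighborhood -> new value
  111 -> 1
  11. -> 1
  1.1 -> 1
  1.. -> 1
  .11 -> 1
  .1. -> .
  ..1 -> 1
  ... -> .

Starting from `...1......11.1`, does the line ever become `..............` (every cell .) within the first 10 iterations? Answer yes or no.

1.1.1....1111.
.1.1.1..111111
1.1.1.11111111
11.1.111111111
111.1111111111
11111111111111
11111111111111  (fixed point — unchanged through iteration 10)
iteration 10 is 11111111111111, still not uniform .

no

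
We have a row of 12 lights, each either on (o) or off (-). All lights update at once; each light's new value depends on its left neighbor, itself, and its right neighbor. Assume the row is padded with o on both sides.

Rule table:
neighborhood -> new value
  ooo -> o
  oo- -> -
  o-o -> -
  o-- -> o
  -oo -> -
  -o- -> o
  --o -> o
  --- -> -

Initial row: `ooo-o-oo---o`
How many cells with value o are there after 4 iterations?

5

iteration 1: oo--o---o-o-
iteration 2: o-oooo-oo-o-
iteration 3: ---oo-----o-
iteration 4: o-o--o---oo-
count of o: 5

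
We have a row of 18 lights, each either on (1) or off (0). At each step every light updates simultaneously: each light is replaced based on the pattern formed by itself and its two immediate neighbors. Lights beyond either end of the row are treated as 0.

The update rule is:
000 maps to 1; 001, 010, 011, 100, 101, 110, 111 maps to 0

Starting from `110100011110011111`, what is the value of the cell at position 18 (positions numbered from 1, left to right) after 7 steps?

step 1: 000001000000000000
step 2: 111100011111111111
step 3: 000001000000000000  (repeats step 1; period 2)
step 7: 000001000000000000
position 18 holds 0

0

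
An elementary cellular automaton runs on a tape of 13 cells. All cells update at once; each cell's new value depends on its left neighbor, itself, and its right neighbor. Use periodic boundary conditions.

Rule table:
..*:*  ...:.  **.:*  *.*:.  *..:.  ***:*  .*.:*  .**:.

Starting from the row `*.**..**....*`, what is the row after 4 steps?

*.**.*.*.*.*.

*..*.*.*...*.
*.**.*.*..**.
*..*.*.*.*.*.
*.**.*.*.*.*.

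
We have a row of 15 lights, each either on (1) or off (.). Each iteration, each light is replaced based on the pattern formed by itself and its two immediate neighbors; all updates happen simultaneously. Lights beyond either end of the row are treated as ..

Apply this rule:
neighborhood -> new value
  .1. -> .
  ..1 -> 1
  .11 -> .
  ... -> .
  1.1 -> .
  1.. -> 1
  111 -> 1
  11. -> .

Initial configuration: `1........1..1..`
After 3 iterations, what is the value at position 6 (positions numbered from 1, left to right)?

.1......1.11.1.
1.1....1......1
...1..1.1....1.
position 6 holds .

.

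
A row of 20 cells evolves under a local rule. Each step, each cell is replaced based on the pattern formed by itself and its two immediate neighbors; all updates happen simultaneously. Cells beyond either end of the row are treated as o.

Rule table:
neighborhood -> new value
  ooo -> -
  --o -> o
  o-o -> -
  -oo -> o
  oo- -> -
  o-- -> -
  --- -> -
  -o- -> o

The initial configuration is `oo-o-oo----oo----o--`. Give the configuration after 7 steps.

-o-o-oo---oo--oo--oo

---o-o----oo----oo-o
--oo-o---oo----oo--o
-oo--o--oo----oo--oo
-o--oo-oo----oo--oo-
-o-oo--o----oo--oo--
-o-o--oo---oo--oo--o
-o-o-oo---oo--oo--oo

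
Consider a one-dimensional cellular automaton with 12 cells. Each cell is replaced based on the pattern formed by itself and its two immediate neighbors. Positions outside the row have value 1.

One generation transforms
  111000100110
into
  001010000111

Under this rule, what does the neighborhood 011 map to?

1

At position 9 the neighborhood is 011; the next row has 1 there.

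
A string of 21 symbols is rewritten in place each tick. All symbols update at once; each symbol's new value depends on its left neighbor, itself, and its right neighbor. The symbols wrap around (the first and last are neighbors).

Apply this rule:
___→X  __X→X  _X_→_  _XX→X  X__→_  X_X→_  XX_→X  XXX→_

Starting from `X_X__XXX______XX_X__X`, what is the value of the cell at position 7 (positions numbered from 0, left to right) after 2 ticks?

tick 1: X___XX_X_XXXXXXX___XX
tick 2: X_XXXX___X_____X_XXX_
position 7 holds _

_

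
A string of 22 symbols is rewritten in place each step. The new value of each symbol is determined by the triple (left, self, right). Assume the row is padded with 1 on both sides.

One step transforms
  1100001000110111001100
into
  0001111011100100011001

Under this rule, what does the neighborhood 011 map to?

At position 10 the neighborhood is 011; the next row has 1 there.

1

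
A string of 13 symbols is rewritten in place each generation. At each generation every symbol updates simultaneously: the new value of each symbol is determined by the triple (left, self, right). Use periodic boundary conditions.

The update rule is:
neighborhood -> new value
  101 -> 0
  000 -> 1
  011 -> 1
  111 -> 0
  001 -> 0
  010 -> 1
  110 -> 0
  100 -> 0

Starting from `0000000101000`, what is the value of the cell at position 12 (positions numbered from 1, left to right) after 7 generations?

1111110101011
0000000101010
1111110101010
1000000101010
1011110101010
1010000101010
1010110101010
position 12 holds 1

1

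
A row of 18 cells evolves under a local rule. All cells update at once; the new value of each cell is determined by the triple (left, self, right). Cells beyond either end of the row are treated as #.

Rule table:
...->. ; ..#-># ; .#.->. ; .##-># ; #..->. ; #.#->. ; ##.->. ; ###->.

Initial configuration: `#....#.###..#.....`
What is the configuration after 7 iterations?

.#...#.....##..##.

iteration 1: ....#..#...#.....#
iteration 2: ...#..#...#.....##
iteration 3: ..#..#...#.....##.
iteration 4: .#..#...#.....##..
iteration 5: ...#...#.....##..#
iteration 6: ..#...#.....##..##
iteration 7: .#...#.....##..##.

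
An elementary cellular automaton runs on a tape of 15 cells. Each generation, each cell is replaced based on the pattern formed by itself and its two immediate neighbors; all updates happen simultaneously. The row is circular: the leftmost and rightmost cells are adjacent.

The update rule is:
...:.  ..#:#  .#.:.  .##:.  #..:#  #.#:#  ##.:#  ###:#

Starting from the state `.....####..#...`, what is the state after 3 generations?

..#.#.#.#####.#

....#.#####.#..
...#.#.#####.#.
..#.#.#.#####.#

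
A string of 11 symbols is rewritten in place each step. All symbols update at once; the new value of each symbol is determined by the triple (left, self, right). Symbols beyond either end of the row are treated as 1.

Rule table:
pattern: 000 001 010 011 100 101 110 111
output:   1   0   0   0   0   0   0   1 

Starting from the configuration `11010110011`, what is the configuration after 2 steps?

00111111100

10000000001
00111111100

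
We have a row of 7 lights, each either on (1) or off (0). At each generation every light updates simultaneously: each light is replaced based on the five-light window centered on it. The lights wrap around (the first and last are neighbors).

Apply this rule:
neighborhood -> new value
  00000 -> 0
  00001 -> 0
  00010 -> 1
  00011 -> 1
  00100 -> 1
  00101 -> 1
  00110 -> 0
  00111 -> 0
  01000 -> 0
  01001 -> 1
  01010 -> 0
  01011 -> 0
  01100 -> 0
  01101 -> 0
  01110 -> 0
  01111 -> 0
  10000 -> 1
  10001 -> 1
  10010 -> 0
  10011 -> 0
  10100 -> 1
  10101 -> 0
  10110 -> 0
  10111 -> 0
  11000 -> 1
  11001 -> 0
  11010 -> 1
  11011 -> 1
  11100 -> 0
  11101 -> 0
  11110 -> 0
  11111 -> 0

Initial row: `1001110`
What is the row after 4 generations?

0000001

1100001
0011010
1100110
0000001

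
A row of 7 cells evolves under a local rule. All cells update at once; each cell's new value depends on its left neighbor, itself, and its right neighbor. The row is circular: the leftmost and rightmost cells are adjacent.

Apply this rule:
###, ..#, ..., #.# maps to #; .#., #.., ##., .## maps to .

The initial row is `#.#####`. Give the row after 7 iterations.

..#.#.#

.#.####
#.#.##.
.#.#..#
#.#..#.
.#..#.#
#..#.#.
..#.#.#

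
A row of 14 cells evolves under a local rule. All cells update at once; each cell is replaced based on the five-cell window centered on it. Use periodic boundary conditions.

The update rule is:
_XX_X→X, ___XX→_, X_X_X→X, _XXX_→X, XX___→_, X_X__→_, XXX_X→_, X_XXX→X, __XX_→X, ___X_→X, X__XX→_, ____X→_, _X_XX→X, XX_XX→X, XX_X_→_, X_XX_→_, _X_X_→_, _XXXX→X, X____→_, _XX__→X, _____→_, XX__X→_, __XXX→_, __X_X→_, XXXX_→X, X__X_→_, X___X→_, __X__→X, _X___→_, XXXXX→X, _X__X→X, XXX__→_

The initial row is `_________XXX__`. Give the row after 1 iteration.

__________X___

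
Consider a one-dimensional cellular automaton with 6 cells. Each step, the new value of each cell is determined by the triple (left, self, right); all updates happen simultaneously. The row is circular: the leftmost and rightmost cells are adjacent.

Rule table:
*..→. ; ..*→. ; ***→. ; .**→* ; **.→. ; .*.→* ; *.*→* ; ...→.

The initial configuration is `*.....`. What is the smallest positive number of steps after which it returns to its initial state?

1

step 1: *.....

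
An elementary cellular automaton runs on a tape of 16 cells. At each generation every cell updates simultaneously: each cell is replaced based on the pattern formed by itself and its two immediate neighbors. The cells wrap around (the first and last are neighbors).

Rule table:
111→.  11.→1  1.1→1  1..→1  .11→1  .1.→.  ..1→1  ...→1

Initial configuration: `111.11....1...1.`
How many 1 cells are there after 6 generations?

1.11111111.111.1
111......111.111
..11111111.111..
111......111.111  (repeats generation 2; period 2)
generation 6: 111......111.111
count of 1: 9

9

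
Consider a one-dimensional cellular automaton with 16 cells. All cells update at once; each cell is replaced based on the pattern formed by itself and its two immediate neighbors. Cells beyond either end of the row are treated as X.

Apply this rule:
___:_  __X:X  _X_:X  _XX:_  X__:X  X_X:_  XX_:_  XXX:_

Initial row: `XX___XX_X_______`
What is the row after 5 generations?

generation 1: __X_X___XX_____X
generation 2: XXX_XX_X__X___X_
generation 3: _______XXXXX_XX_
generation 4: X_____X_________
generation 5: _X___XXX_______X

_X___XXX_______X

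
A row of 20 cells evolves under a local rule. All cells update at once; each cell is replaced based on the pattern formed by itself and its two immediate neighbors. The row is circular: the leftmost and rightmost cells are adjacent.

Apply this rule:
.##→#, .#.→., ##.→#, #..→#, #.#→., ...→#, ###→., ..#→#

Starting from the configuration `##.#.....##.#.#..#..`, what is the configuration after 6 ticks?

tick 1: ##..#######....##.##
tick 2: .####.....#######.#.
tick 3: ##..#######.....#..#
tick 4: .####.....######.###
tick 5: .#..#######....#.#.#
tick 6: ..###.....#####.....

..###.....#####.....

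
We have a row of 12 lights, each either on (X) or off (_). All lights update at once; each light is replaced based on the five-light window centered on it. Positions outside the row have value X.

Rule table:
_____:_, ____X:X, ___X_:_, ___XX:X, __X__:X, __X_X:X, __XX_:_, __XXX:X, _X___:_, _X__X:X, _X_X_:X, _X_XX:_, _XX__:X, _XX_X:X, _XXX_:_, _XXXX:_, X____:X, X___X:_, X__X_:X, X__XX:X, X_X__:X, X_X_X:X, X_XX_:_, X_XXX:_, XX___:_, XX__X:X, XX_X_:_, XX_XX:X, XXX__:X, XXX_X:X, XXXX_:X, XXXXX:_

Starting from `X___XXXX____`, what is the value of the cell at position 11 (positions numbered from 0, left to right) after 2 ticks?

_

tick 1: X__XX_XX_XXX
tick 2: XXX_XX_XX___
position 11 holds _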